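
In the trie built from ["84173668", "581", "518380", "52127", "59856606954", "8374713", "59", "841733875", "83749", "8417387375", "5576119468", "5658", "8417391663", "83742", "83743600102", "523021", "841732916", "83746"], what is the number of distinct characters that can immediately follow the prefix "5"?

6

Walk "5" from the root, arriving at one node.
Characters that immediately follow "5" among the stored strings: {1, 2, 5, 6, 8, 9}.
That node has 6 child edges.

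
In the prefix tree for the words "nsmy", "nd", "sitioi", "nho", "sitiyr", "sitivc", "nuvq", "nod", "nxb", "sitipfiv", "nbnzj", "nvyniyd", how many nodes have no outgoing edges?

12

Leaves are exactly the stored words that no other stored word extends.
Those words: "nbnzj", "nd", "nho", "nod", "nsmy", "nuvq", "nvyniyd", "nxb", "sitioi", "sitipfiv", "sitivc", "sitiyr"
Leaf count: 12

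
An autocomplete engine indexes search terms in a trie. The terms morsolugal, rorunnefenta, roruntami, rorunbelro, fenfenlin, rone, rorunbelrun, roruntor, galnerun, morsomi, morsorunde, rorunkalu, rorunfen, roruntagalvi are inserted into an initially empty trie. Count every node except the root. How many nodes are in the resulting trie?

73

Trace insertions, counting only characters that open a new branch:
  "morsolugal" → 10 new (m, o, r, s, o, l, u, g, a, l)
  "rorunnefenta" → 12 new (r, o, r, u, n, n, e, f, e, n, t, a)
  "roruntami" → prefix "rorun" already present; 4 new (t, a, m, i)
  "rorunbelro" → prefix "rorun" already present; 5 new (b, e, l, r, o)
  "fenfenlin" → 9 new (f, e, n, f, e, n, l, i, n)
  "rone" → prefix "ro" already present; 2 new (n, e)
  "rorunbelrun" → prefix "rorunbelr" already present; 2 new (u, n)
  "roruntor" → prefix "rorunt" already present; 2 new (o, r)
  "galnerun" → 8 new (g, a, l, n, e, r, u, n)
  "morsomi" → prefix "morso" already present; 2 new (m, i)
  "morsorunde" → prefix "morso" already present; 5 new (r, u, n, d, e)
  "rorunkalu" → prefix "rorun" already present; 4 new (k, a, l, u)
  "rorunfen" → prefix "rorun" already present; 3 new (f, e, n)
  "roruntagalvi" → prefix "rorunta" already present; 5 new (g, a, l, v, i)
Total nodes = 10 + 12 + 4 + 5 + 9 + 2 + 2 + 2 + 8 + 2 + 5 + 4 + 3 + 5 = 73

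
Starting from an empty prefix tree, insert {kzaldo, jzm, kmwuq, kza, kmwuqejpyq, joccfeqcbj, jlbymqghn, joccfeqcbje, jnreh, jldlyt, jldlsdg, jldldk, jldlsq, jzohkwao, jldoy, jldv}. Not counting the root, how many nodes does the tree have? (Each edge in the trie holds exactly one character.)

For each word, the new-node count is its length minus the longest prefix already in the trie:
  "kzaldo" → 6 new (k, z, a, l, d, o)
  "jzm" → 3 new (j, z, m)
  "kmwuq" → prefix "k" already present; 4 new (m, w, u, q)
  "kza" → prefix "kza" already present; 0 new (none)
  "kmwuqejpyq" → prefix "kmwuq" already present; 5 new (e, j, p, y, q)
  "joccfeqcbj" → prefix "j" already present; 9 new (o, c, c, f, e, q, c, b, j)
  "jlbymqghn" → prefix "j" already present; 8 new (l, b, y, m, q, g, h, n)
  "joccfeqcbje" → prefix "joccfeqcbj" already present; 1 new (e)
  "jnreh" → prefix "j" already present; 4 new (n, r, e, h)
  "jldlyt" → prefix "jl" already present; 4 new (d, l, y, t)
  "jldlsdg" → prefix "jldl" already present; 3 new (s, d, g)
  "jldldk" → prefix "jldl" already present; 2 new (d, k)
  "jldlsq" → prefix "jldls" already present; 1 new (q)
  "jzohkwao" → prefix "jz" already present; 6 new (o, h, k, w, a, o)
  "jldoy" → prefix "jld" already present; 2 new (o, y)
  "jldv" → prefix "jld" already present; 1 new (v)
Total nodes = 6 + 3 + 4 + 0 + 5 + 9 + 8 + 1 + 4 + 4 + 3 + 2 + 1 + 6 + 2 + 1 = 59

59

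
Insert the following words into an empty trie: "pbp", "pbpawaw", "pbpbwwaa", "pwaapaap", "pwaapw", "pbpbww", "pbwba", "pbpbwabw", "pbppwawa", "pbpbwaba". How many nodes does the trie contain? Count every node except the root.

32

Count nodes per top-level branch (shared prefixes stored once):
  'p'-branch (pbp, pbpawaw, pbpbwaba, pbpbwabw, pbpbww, pbpbwwaa, pbppwawa, pbwba, pwaapaap, pwaapw): 32 nodes
Sum: 32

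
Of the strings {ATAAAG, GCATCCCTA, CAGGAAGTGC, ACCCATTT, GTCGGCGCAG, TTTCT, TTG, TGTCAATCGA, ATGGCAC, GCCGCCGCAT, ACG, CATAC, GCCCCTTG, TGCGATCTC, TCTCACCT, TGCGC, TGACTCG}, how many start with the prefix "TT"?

Filter for entries beginning with "TT":
Words under "TT": TTG, TTTCT
Count: 2

2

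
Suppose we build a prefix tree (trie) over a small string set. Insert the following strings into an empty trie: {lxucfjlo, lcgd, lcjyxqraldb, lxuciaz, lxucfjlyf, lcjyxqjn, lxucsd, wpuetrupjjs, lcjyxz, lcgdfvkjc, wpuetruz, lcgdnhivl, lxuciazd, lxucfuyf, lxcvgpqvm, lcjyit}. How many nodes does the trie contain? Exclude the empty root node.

Insert word by word; a character creates a node only if that edge doesn't already exist:
  "lxucfjlo" → 8 new (l, x, u, c, f, j, l, o)
  "lcgd" → prefix "l" already present; 3 new (c, g, d)
  "lcjyxqraldb" → prefix "lc" already present; 9 new (j, y, x, q, r, a, l, d, b)
  "lxuciaz" → prefix "lxuc" already present; 3 new (i, a, z)
  "lxucfjlyf" → prefix "lxucfjl" already present; 2 new (y, f)
  "lcjyxqjn" → prefix "lcjyxq" already present; 2 new (j, n)
  "lxucsd" → prefix "lxuc" already present; 2 new (s, d)
  "wpuetrupjjs" → 11 new (w, p, u, e, t, r, u, p, j, j, s)
  "lcjyxz" → prefix "lcjyx" already present; 1 new (z)
  "lcgdfvkjc" → prefix "lcgd" already present; 5 new (f, v, k, j, c)
  "wpuetruz" → prefix "wpuetru" already present; 1 new (z)
  "lcgdnhivl" → prefix "lcgd" already present; 5 new (n, h, i, v, l)
  "lxuciazd" → prefix "lxuciaz" already present; 1 new (d)
  "lxucfuyf" → prefix "lxucf" already present; 3 new (u, y, f)
  "lxcvgpqvm" → prefix "lx" already present; 7 new (c, v, g, p, q, v, m)
  "lcjyit" → prefix "lcjy" already present; 2 new (i, t)
Total nodes = 8 + 3 + 9 + 3 + 2 + 2 + 2 + 11 + 1 + 5 + 1 + 5 + 1 + 3 + 7 + 2 = 65

65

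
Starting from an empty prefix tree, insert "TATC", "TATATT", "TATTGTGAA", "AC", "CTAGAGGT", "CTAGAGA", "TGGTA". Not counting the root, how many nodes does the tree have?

28

Count nodes per top-level branch (shared prefixes stored once):
  'A'-branch (AC): 2 nodes
  'C'-branch (CTAGAGA, CTAGAGGT): 9 nodes
  'T'-branch (TATATT, TATC, TATTGTGAA, TGGTA): 17 nodes
Sum: 28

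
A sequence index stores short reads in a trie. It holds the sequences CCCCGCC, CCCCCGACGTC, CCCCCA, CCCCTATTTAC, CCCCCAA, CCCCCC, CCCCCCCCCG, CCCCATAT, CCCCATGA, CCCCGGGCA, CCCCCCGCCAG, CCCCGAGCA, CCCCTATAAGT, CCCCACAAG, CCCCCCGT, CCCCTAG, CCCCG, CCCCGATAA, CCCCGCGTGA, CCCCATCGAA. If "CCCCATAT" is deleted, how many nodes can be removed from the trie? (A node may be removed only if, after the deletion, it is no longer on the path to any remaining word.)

2

After clearing the end-marker at "CCCCATAT", prune upward until reaching a node still needed by another word.
The suffix "AT" (2 nodes) is used only by "CCCCATAT"; the node for "CCCCAT" still has the child "G", so pruning stops there.
Nodes removed: 2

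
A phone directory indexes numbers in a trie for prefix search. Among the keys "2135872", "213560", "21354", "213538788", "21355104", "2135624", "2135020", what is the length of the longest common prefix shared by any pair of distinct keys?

Look for the deepest trie node that still has at least two words in its subtree.
e.g. "213560" and "2135624" share the prefix "21356" of length 5; no pair shares a longer one.
Longest shared-prefix length: 5

5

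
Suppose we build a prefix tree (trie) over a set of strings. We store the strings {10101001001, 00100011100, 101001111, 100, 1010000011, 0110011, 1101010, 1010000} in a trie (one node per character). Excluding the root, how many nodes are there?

45

For each word, the new-node count is its length minus the longest prefix already in the trie:
  "10101001001" → 11 new (1, 0, 1, 0, 1, 0, 0, 1, 0, 0, 1)
  "00100011100" → 11 new (0, 0, 1, 0, 0, 0, 1, 1, 1, 0, 0)
  "101001111" → prefix "1010" already present; 5 new (0, 1, 1, 1, 1)
  "100" → prefix "10" already present; 1 new (0)
  "1010000011" → prefix "10100" already present; 5 new (0, 0, 0, 1, 1)
  "0110011" → prefix "0" already present; 6 new (1, 1, 0, 0, 1, 1)
  "1101010" → prefix "1" already present; 6 new (1, 0, 1, 0, 1, 0)
  "1010000" → prefix "1010000" already present; 0 new (none)
Total nodes = 11 + 11 + 5 + 1 + 5 + 6 + 6 + 0 = 45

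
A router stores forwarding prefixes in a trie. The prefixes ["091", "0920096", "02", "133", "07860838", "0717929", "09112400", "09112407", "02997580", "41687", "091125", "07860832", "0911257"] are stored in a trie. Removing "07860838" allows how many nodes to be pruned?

1

After clearing the end-marker at "07860838", prune upward until reaching a node still needed by another word.
The suffix "8" (1 node) is used only by "07860838"; the node for "0786083" still has the child "2", so pruning stops there.
Nodes removed: 1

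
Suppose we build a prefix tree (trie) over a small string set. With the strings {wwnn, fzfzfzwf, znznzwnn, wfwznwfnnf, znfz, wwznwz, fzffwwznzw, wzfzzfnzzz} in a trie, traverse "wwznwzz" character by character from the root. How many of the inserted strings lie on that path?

Check each prefix of "wwznwzz" against the stored set — each match is an end-marker on the path.
Prefixes of the query that are stored words: "wwznwz"
Count: 1

1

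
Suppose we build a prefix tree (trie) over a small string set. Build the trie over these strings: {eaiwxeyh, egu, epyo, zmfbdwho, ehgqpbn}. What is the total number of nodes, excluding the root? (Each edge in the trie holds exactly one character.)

Count nodes per top-level branch (shared prefixes stored once):
  'e'-branch (eaiwxeyh, egu, ehgqpbn, epyo): 19 nodes
  'z'-branch (zmfbdwho): 8 nodes
Sum: 27

27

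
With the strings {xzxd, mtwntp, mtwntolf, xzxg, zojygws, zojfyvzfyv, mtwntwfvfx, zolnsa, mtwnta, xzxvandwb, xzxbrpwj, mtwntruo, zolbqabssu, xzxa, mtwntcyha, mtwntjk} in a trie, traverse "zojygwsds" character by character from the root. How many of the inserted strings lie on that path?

Check each prefix of "zojygwsds" against the stored set — each match is an end-marker on the path.
Prefixes of the query that are stored words: "zojygws"
Count: 1

1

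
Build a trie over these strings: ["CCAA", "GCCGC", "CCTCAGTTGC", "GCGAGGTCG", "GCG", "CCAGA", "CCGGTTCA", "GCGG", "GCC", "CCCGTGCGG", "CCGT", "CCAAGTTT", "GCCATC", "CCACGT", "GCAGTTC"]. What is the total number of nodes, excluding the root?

56

Insert word by word; a character creates a node only if that edge doesn't already exist:
  "CCAA" → 4 new (C, C, A, A)
  "GCCGC" → 5 new (G, C, C, G, C)
  "CCTCAGTTGC" → prefix "CC" already present; 8 new (T, C, A, G, T, T, G, C)
  "GCGAGGTCG" → prefix "GC" already present; 7 new (G, A, G, G, T, C, G)
  "GCG" → prefix "GCG" already present; 0 new (none)
  "CCAGA" → prefix "CCA" already present; 2 new (G, A)
  "CCGGTTCA" → prefix "CC" already present; 6 new (G, G, T, T, C, A)
  "GCGG" → prefix "GCG" already present; 1 new (G)
  "GCC" → prefix "GCC" already present; 0 new (none)
  "CCCGTGCGG" → prefix "CC" already present; 7 new (C, G, T, G, C, G, G)
  "CCGT" → prefix "CCG" already present; 1 new (T)
  "CCAAGTTT" → prefix "CCAA" already present; 4 new (G, T, T, T)
  "GCCATC" → prefix "GCC" already present; 3 new (A, T, C)
  "CCACGT" → prefix "CCA" already present; 3 new (C, G, T)
  "GCAGTTC" → prefix "GC" already present; 5 new (A, G, T, T, C)
Total nodes = 4 + 5 + 8 + 7 + 0 + 2 + 6 + 1 + 0 + 7 + 1 + 4 + 3 + 3 + 5 = 56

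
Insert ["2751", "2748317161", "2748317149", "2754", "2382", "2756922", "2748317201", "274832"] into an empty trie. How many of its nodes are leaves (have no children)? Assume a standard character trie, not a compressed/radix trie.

A leaf is a node with no children — equivalently, the end of a word that is not a proper prefix of any other stored word.
Those words: "2382", "2748317149", "2748317161", "2748317201", "274832", "2751", "2754", "2756922"
Leaf count: 8

8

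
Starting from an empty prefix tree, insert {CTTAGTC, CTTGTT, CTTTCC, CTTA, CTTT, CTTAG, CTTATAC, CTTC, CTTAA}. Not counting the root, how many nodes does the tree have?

For each word, the new-node count is its length minus the longest prefix already in the trie:
  "CTTAGTC" → 7 new (C, T, T, A, G, T, C)
  "CTTGTT" → prefix "CTT" already present; 3 new (G, T, T)
  "CTTTCC" → prefix "CTT" already present; 3 new (T, C, C)
  "CTTA" → prefix "CTTA" already present; 0 new (none)
  "CTTT" → prefix "CTTT" already present; 0 new (none)
  "CTTAG" → prefix "CTTAG" already present; 0 new (none)
  "CTTATAC" → prefix "CTTA" already present; 3 new (T, A, C)
  "CTTC" → prefix "CTT" already present; 1 new (C)
  "CTTAA" → prefix "CTTA" already present; 1 new (A)
Total nodes = 7 + 3 + 3 + 0 + 0 + 0 + 3 + 1 + 1 = 18

18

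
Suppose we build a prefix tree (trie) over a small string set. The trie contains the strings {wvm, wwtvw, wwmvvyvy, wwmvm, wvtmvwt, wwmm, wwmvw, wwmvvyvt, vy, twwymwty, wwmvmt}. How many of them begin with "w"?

9

Filter for entries beginning with "w":
Matches: "wvm", "wvtmvwt", "wwmm", "wwmvm", "wwmvmt", "wwmvvyvt", "wwmvvyvy", "wwmvw", "wwtvw"
Count: 9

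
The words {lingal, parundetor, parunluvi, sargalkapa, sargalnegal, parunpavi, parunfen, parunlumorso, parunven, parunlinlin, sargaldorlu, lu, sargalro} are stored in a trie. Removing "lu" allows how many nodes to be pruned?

1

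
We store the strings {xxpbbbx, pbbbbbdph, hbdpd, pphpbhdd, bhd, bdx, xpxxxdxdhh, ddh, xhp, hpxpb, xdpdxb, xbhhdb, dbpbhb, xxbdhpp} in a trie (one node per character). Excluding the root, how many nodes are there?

Insert word by word; a character creates a node only if that edge doesn't already exist:
  "xxpbbbx" → 7 new (x, x, p, b, b, b, x)
  "pbbbbbdph" → 9 new (p, b, b, b, b, b, d, p, h)
  "hbdpd" → 5 new (h, b, d, p, d)
  "pphpbhdd" → prefix "p" already present; 7 new (p, h, p, b, h, d, d)
  "bhd" → 3 new (b, h, d)
  "bdx" → prefix "b" already present; 2 new (d, x)
  "xpxxxdxdhh" → prefix "x" already present; 9 new (p, x, x, x, d, x, d, h, h)
  "ddh" → 3 new (d, d, h)
  "xhp" → prefix "x" already present; 2 new (h, p)
  "hpxpb" → prefix "h" already present; 4 new (p, x, p, b)
  "xdpdxb" → prefix "x" already present; 5 new (d, p, d, x, b)
  "xbhhdb" → prefix "x" already present; 5 new (b, h, h, d, b)
  "dbpbhb" → prefix "d" already present; 5 new (b, p, b, h, b)
  "xxbdhpp" → prefix "xx" already present; 5 new (b, d, h, p, p)
Total nodes = 7 + 9 + 5 + 7 + 3 + 2 + 9 + 3 + 2 + 4 + 5 + 5 + 5 + 5 = 71

71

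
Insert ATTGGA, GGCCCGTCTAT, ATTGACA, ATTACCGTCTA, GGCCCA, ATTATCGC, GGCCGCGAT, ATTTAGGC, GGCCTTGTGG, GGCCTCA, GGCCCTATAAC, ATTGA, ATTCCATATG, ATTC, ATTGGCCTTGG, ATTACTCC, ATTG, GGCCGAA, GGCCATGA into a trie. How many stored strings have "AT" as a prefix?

11

Filter for entries beginning with "AT":
Words under "AT": ATTACCGTCTA, ATTACTCC, ATTATCGC, ATTC, ATTCCATATG, ATTG, ATTGA, ATTGACA, ATTGGA, ATTGGCCTTGG, ATTTAGGC
Count: 11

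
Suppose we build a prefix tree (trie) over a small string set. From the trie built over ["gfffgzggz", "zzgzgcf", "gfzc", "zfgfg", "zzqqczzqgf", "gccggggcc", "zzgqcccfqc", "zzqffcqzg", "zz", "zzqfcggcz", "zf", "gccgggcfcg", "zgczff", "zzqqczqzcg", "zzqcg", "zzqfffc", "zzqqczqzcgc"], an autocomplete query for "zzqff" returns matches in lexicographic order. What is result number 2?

DFS of the "zzqff" subtree visits, in order: "zzqffcqzg", "zzqfffc"
Position 2: zzqfffc

zzqfffc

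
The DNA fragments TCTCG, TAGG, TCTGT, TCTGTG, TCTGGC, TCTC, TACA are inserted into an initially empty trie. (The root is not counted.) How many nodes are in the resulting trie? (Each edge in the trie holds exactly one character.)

Count nodes per top-level branch (shared prefixes stored once):
  'T'-branch (TACA, TAGG, TCTC, TCTCG, TCTGGC, TCTGT, TCTGTG): 15 nodes
Sum: 15

15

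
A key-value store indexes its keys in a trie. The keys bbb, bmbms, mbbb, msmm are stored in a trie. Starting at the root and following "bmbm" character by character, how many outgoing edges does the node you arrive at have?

1

Walk "bmbm" from the root, arriving at one node.
Characters that immediately follow "bmbm" among the stored strings: {s}.
That node has 1 child edge.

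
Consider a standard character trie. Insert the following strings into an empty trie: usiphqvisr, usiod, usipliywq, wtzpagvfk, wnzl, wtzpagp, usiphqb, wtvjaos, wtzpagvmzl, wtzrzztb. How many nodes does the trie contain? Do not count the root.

Trace insertions, counting only characters that open a new branch:
  "usiphqvisr" → 10 new (u, s, i, p, h, q, v, i, s, r)
  "usiod" → prefix "usi" already present; 2 new (o, d)
  "usipliywq" → prefix "usip" already present; 5 new (l, i, y, w, q)
  "wtzpagvfk" → 9 new (w, t, z, p, a, g, v, f, k)
  "wnzl" → prefix "w" already present; 3 new (n, z, l)
  "wtzpagp" → prefix "wtzpag" already present; 1 new (p)
  "usiphqb" → prefix "usiphq" already present; 1 new (b)
  "wtvjaos" → prefix "wt" already present; 5 new (v, j, a, o, s)
  "wtzpagvmzl" → prefix "wtzpagv" already present; 3 new (m, z, l)
  "wtzrzztb" → prefix "wtz" already present; 5 new (r, z, z, t, b)
Total nodes = 10 + 2 + 5 + 9 + 3 + 1 + 1 + 5 + 3 + 5 = 44

44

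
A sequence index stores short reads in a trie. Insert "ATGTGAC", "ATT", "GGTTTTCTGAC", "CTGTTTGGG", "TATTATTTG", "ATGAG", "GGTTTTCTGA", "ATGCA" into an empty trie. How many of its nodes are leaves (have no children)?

7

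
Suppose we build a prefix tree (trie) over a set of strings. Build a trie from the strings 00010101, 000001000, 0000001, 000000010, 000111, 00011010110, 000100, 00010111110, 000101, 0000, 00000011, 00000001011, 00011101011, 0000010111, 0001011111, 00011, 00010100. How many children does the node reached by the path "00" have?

Follow the path "00" to its node, then look at its outgoing edges.
Distinct next characters after "00": 0.
That node has 1 child edge.

1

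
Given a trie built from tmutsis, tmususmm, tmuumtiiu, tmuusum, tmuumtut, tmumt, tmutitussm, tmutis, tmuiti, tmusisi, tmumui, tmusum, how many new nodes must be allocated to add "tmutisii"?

"tmutis" is already a path in the trie; the remaining "ii" must be added.
New nodes needed: |"tmutisii"| − 6 = 8 − 6 = 2.

2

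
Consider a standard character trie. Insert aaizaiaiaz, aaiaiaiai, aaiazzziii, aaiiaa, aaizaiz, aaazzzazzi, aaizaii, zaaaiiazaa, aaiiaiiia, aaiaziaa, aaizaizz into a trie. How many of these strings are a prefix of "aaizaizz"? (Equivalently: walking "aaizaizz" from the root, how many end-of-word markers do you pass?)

2

Check each prefix of "aaizaizz" against the stored set — each match is an end-marker on the path.
Prefixes of the query that are stored words: "aaizaiz", "aaizaizz"
Count: 2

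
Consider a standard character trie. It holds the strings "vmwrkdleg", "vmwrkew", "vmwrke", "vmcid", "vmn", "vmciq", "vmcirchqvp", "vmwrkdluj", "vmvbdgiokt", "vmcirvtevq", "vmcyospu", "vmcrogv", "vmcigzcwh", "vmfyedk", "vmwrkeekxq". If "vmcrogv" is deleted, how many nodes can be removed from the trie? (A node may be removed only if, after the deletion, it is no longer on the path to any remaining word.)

A node on "vmcrogv"'s path can go only if nothing else ends at it or branches off below it.
The suffix "rogv" (4 nodes) is used only by "vmcrogv"; the node for "vmc" still has the child "i", so pruning stops there.
Nodes removed: 4

4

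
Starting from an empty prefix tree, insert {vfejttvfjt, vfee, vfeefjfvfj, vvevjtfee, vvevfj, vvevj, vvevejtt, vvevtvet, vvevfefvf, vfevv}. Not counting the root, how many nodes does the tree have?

41

Insert word by word; a character creates a node only if that edge doesn't already exist:
  "vfejttvfjt" → 10 new (v, f, e, j, t, t, v, f, j, t)
  "vfee" → prefix "vfe" already present; 1 new (e)
  "vfeefjfvfj" → prefix "vfee" already present; 6 new (f, j, f, v, f, j)
  "vvevjtfee" → prefix "v" already present; 8 new (v, e, v, j, t, f, e, e)
  "vvevfj" → prefix "vvev" already present; 2 new (f, j)
  "vvevj" → prefix "vvevj" already present; 0 new (none)
  "vvevejtt" → prefix "vvev" already present; 4 new (e, j, t, t)
  "vvevtvet" → prefix "vvev" already present; 4 new (t, v, e, t)
  "vvevfefvf" → prefix "vvevf" already present; 4 new (e, f, v, f)
  "vfevv" → prefix "vfe" already present; 2 new (v, v)
Total nodes = 10 + 1 + 6 + 8 + 2 + 0 + 4 + 4 + 4 + 2 = 41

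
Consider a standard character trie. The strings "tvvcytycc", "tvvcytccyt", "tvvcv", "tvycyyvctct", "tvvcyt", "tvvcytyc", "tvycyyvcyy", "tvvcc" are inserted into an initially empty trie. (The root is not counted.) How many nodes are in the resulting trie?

Trie structure (* marks end of a word):
(root)
└─ t
   └─ v
      ├─ v
      │  └─ c
      │     ├─ c *
      │     ├─ v *
      │     └─ y
      │        └─ t *
      │           ├─ c
      │           │  └─ c
      │           │     └─ y
      │           │        └─ t *
      │           └─ y
      │              └─ c *
      │                 └─ c *
      └─ y
         └─ c
            └─ y
               └─ y
                  └─ v
                     └─ c
                        ├─ t
                        │  └─ c
                        │     └─ t *
                        └─ y
                           └─ y *
Counting every labelled node above: 26.

26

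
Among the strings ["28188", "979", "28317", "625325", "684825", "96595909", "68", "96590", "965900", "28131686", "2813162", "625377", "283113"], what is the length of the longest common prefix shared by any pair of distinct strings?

Look for the deepest trie node that still has at least two words in its subtree.
"2813162" and "28131686" agree on "281316" (6 characters) before diverging; nothing deeper is shared.
Longest shared-prefix length: 6

6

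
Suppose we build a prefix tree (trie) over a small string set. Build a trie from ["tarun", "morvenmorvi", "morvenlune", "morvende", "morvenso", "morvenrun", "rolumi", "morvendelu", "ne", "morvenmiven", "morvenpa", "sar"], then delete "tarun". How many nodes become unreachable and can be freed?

A node on "tarun"'s path can go only if nothing else ends at it or branches off below it.
No other word shares any prefix with "tarun", so all 5 of its nodes go.
Nodes removed: 5

5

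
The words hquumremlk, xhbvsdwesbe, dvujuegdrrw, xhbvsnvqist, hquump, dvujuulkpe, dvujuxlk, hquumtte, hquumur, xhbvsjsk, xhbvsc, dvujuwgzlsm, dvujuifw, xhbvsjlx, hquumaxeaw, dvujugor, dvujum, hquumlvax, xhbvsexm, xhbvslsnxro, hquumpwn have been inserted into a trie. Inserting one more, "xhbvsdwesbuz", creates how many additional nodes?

The longest prefix of "xhbvsdwesbuz" already in the trie is "xhbvsdwesb" (length 10).
Each of the 2 remaining characters creates one node.

2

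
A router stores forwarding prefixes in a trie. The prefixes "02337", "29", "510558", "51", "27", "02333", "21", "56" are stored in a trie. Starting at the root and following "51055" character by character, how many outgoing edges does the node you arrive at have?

1

Follow the path "51055" to its node, then look at its outgoing edges.
Characters that immediately follow "51055" among the stored strings: {8}.
That node has 1 child edge.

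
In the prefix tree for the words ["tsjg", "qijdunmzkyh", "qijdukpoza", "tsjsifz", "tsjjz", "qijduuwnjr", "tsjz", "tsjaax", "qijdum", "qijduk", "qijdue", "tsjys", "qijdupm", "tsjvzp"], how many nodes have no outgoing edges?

Leaves are exactly the stored words that no other stored word extends.
Those words: "qijdue", "qijdukpoza", "qijdum", "qijdunmzkyh", "qijdupm", "qijduuwnjr", "tsjaax", "tsjg", "tsjjz", "tsjsifz", "tsjvzp", "tsjys", "tsjz"
Leaf count: 13

13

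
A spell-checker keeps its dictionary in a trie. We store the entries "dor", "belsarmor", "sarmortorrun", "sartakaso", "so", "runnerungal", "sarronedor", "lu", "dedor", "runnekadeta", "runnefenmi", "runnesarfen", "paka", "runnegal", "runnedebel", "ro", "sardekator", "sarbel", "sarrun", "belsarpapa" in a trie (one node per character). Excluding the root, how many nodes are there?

101

Insert word by word; a character creates a node only if that edge doesn't already exist:
  "dor" → 3 new (d, o, r)
  "belsarmor" → 9 new (b, e, l, s, a, r, m, o, r)
  "sarmortorrun" → 12 new (s, a, r, m, o, r, t, o, r, r, u, n)
  "sartakaso" → prefix "sar" already present; 6 new (t, a, k, a, s, o)
  "so" → prefix "s" already present; 1 new (o)
  "runnerungal" → 11 new (r, u, n, n, e, r, u, n, g, a, l)
  "sarronedor" → prefix "sar" already present; 7 new (r, o, n, e, d, o, r)
  "lu" → 2 new (l, u)
  "dedor" → prefix "d" already present; 4 new (e, d, o, r)
  "runnekadeta" → prefix "runne" already present; 6 new (k, a, d, e, t, a)
  "runnefenmi" → prefix "runne" already present; 5 new (f, e, n, m, i)
  "runnesarfen" → prefix "runne" already present; 6 new (s, a, r, f, e, n)
  "paka" → 4 new (p, a, k, a)
  "runnegal" → prefix "runne" already present; 3 new (g, a, l)
  "runnedebel" → prefix "runne" already present; 5 new (d, e, b, e, l)
  "ro" → prefix "r" already present; 1 new (o)
  "sardekator" → prefix "sar" already present; 7 new (d, e, k, a, t, o, r)
  "sarbel" → prefix "sar" already present; 3 new (b, e, l)
  "sarrun" → prefix "sarr" already present; 2 new (u, n)
  "belsarpapa" → prefix "belsar" already present; 4 new (p, a, p, a)
Total nodes = 3 + 9 + 12 + 6 + 1 + 11 + 7 + 2 + 4 + 6 + 5 + 6 + 4 + 3 + 5 + 1 + 7 + 3 + 2 + 4 = 101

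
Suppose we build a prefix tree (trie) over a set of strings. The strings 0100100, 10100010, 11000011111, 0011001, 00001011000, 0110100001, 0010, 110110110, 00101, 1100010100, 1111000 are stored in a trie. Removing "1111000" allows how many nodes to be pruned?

After clearing the end-marker at "1111000", prune upward until reaching a node still needed by another word.
The suffix "11000" (5 nodes) is used only by "1111000"; the node for "11" still has the child "0", so pruning stops there.
Nodes removed: 5

5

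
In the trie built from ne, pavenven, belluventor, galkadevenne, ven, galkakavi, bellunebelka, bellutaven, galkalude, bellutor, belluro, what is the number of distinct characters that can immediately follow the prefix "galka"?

3

The children of the "galka" node are the distinct next characters among strings starting with "galka".
Distinct next characters after "galka": d, k, l.
That node has 3 child edges.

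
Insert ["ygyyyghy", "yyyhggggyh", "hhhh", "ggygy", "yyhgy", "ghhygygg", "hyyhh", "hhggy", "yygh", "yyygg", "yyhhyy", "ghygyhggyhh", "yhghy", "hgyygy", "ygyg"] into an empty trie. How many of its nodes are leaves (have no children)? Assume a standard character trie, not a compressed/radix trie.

Leaves are exactly the stored words that no other stored word extends.
Those words: "ggygy", "ghhygygg", "ghygyhggyhh", "hgyygy", "hhggy", "hhhh", "hyyhh", "ygyg", "ygyyyghy", "yhghy", "yygh", "yyhgy", "yyhhyy", "yyygg", "yyyhggggyh"
Leaf count: 15

15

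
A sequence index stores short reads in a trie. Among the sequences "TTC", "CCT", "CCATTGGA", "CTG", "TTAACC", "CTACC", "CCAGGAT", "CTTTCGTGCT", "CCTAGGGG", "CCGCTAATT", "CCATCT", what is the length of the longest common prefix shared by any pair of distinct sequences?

The deepest shared node is where two words last agree before diverging.
"CCATCT" and "CCATTGGA" agree on "CCAT" (4 characters) before diverging; nothing deeper is shared.
Longest shared-prefix length: 4

4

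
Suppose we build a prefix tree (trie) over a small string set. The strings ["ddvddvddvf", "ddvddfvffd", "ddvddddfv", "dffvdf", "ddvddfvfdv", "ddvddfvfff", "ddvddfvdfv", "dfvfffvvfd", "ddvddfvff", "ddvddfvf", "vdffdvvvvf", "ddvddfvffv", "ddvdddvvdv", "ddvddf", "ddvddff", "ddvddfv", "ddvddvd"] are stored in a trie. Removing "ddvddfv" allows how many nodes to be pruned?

0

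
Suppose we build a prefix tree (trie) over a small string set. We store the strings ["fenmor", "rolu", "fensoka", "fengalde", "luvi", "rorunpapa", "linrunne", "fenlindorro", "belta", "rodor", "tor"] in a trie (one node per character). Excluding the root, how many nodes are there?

56

Trace insertions, counting only characters that open a new branch:
  "fenmor" → 6 new (f, e, n, m, o, r)
  "rolu" → 4 new (r, o, l, u)
  "fensoka" → prefix "fen" already present; 4 new (s, o, k, a)
  "fengalde" → prefix "fen" already present; 5 new (g, a, l, d, e)
  "luvi" → 4 new (l, u, v, i)
  "rorunpapa" → prefix "ro" already present; 7 new (r, u, n, p, a, p, a)
  "linrunne" → prefix "l" already present; 7 new (i, n, r, u, n, n, e)
  "fenlindorro" → prefix "fen" already present; 8 new (l, i, n, d, o, r, r, o)
  "belta" → 5 new (b, e, l, t, a)
  "rodor" → prefix "ro" already present; 3 new (d, o, r)
  "tor" → 3 new (t, o, r)
Total nodes = 6 + 4 + 4 + 5 + 4 + 7 + 7 + 8 + 5 + 3 + 3 = 56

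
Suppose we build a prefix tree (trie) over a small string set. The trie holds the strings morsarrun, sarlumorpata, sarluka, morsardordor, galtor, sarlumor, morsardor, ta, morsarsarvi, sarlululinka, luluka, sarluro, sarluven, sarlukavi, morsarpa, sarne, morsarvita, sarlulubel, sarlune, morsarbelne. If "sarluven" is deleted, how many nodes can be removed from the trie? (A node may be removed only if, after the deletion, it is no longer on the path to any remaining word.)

After clearing the end-marker at "sarluven", prune upward until reaching a node still needed by another word.
The suffix "ven" (3 nodes) is used only by "sarluven"; the node for "sarlu" still has the child "m", so pruning stops there.
Nodes removed: 3

3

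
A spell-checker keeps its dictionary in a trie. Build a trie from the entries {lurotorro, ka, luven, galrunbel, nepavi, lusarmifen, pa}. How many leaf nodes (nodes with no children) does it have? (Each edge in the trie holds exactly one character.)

Leaves are exactly the stored words that no other stored word extends.
Those words: "galrunbel", "ka", "lurotorro", "lusarmifen", "luven", "nepavi", "pa"
Leaf count: 7

7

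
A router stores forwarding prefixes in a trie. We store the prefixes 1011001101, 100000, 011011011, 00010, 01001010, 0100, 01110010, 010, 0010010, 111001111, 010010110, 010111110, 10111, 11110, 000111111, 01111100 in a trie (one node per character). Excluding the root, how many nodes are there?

Trace insertions, counting only characters that open a new branch:
  "1011001101" → 10 new (1, 0, 1, 1, 0, 0, 1, 1, 0, 1)
  "100000" → prefix "10" already present; 4 new (0, 0, 0, 0)
  "011011011" → 9 new (0, 1, 1, 0, 1, 1, 0, 1, 1)
  "00010" → prefix "0" already present; 4 new (0, 0, 1, 0)
  "01001010" → prefix "01" already present; 6 new (0, 0, 1, 0, 1, 0)
  "0100" → prefix "0100" already present; 0 new (none)
  "01110010" → prefix "011" already present; 5 new (1, 0, 0, 1, 0)
  "010" → prefix "010" already present; 0 new (none)
  "0010010" → prefix "00" already present; 5 new (1, 0, 0, 1, 0)
  "111001111" → prefix "1" already present; 8 new (1, 1, 0, 0, 1, 1, 1, 1)
  "010010110" → prefix "0100101" already present; 2 new (1, 0)
  "010111110" → prefix "010" already present; 6 new (1, 1, 1, 1, 1, 0)
  "10111" → prefix "1011" already present; 1 new (1)
  "11110" → prefix "111" already present; 2 new (1, 0)
  "000111111" → prefix "0001" already present; 5 new (1, 1, 1, 1, 1)
  "01111100" → prefix "0111" already present; 4 new (1, 1, 0, 0)
Total nodes = 10 + 4 + 9 + 4 + 6 + 0 + 5 + 0 + 5 + 8 + 2 + 6 + 1 + 2 + 5 + 4 = 71

71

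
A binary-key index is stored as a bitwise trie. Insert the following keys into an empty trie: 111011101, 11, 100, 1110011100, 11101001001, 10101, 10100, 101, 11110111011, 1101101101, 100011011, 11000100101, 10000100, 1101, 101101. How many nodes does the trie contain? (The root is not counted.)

64

For each word, the new-node count is its length minus the longest prefix already in the trie:
  "111011101" → 9 new (1, 1, 1, 0, 1, 1, 1, 0, 1)
  "11" → prefix "11" already present; 0 new (none)
  "100" → prefix "1" already present; 2 new (0, 0)
  "1110011100" → prefix "1110" already present; 6 new (0, 1, 1, 1, 0, 0)
  "11101001001" → prefix "11101" already present; 6 new (0, 0, 1, 0, 0, 1)
  "10101" → prefix "10" already present; 3 new (1, 0, 1)
  "10100" → prefix "1010" already present; 1 new (0)
  "101" → prefix "101" already present; 0 new (none)
  "11110111011" → prefix "111" already present; 8 new (1, 0, 1, 1, 1, 0, 1, 1)
  "1101101101" → prefix "11" already present; 8 new (0, 1, 1, 0, 1, 1, 0, 1)
  "100011011" → prefix "100" already present; 6 new (0, 1, 1, 0, 1, 1)
  "11000100101" → prefix "110" already present; 8 new (0, 0, 1, 0, 0, 1, 0, 1)
  "10000100" → prefix "1000" already present; 4 new (0, 1, 0, 0)
  "1101" → prefix "1101" already present; 0 new (none)
  "101101" → prefix "101" already present; 3 new (1, 0, 1)
Total nodes = 9 + 0 + 2 + 6 + 6 + 3 + 1 + 0 + 8 + 8 + 6 + 8 + 4 + 0 + 3 = 64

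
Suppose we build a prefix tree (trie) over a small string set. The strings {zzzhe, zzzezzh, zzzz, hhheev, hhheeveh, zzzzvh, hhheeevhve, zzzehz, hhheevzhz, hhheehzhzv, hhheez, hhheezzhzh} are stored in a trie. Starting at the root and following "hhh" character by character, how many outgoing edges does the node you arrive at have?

The children of the "hhh" node are the distinct next characters among strings starting with "hhh".
Distinct next characters after "hhh": e.
That node has 1 child edge.

1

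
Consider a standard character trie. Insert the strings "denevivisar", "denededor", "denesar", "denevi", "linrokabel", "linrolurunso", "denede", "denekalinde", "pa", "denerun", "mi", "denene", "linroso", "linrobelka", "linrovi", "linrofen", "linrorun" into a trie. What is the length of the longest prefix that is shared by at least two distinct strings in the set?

6

Equivalently: take the maximum, over all pairs, of their longest common prefix length.
e.g. "denede" and "denededor" share the prefix "denede" of length 6; no pair shares a longer one.
Longest shared-prefix length: 6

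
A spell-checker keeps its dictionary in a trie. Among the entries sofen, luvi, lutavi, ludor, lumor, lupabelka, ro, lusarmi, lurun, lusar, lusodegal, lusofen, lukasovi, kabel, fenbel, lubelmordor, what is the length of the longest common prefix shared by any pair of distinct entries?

Look for the deepest trie node that still has at least two words in its subtree.
e.g. "lusar" and "lusarmi" share the prefix "lusar" of length 5; no pair shares a longer one.
Longest shared-prefix length: 5

5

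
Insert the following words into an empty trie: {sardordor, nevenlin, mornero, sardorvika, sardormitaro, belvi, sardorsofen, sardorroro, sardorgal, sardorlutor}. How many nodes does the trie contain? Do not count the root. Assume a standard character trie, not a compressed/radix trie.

Trace insertions, counting only characters that open a new branch:
  "sardordor" → 9 new (s, a, r, d, o, r, d, o, r)
  "nevenlin" → 8 new (n, e, v, e, n, l, i, n)
  "mornero" → 7 new (m, o, r, n, e, r, o)
  "sardorvika" → prefix "sardor" already present; 4 new (v, i, k, a)
  "sardormitaro" → prefix "sardor" already present; 6 new (m, i, t, a, r, o)
  "belvi" → 5 new (b, e, l, v, i)
  "sardorsofen" → prefix "sardor" already present; 5 new (s, o, f, e, n)
  "sardorroro" → prefix "sardor" already present; 4 new (r, o, r, o)
  "sardorgal" → prefix "sardor" already present; 3 new (g, a, l)
  "sardorlutor" → prefix "sardor" already present; 5 new (l, u, t, o, r)
Total nodes = 9 + 8 + 7 + 4 + 6 + 5 + 5 + 4 + 3 + 5 = 56

56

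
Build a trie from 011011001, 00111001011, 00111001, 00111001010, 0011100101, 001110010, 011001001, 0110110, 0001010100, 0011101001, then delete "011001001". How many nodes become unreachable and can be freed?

Walk "011001001" from the leaf back toward the root, removing each node that no remaining word uses.
The suffix "01001" (5 nodes) is used only by "011001001"; the node for "0110" still has the child "1", so pruning stops there.
Nodes removed: 5

5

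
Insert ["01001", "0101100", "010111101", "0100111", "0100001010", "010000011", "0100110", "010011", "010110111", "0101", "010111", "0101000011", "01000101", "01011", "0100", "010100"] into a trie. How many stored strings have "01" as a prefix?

Walk to "01"; the words in its subtree are exactly those with that prefix.
Words under "01": 0100, 010000011, 0100001010, 01000101, 01001, 010011, 0100110, 0100111, 0101, 010100, 0101000011, 01011, 0101100, 010110111, 010111, 010111101
Count: 16

16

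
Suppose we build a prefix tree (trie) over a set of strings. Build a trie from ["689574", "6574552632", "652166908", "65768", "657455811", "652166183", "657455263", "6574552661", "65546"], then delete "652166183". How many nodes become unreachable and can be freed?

After clearing the end-marker at "652166183", prune upward until reaching a node still needed by another word.
The suffix "183" (3 nodes) is used only by "652166183"; the node for "652166" still has the child "9", so pruning stops there.
Nodes removed: 3

3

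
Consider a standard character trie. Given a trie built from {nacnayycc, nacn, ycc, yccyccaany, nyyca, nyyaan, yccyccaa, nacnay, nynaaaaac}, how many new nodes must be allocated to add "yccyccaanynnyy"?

The longest prefix of "yccyccaanynnyy" already in the trie is "yccyccaany" (length 10).
Each of the 4 remaining characters creates one node.

4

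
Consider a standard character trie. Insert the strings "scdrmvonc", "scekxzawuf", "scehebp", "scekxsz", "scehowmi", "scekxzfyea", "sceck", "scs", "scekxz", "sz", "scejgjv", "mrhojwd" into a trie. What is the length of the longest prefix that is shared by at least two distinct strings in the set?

6

Look for the deepest trie node that still has at least two words in its subtree.
e.g. "scekxz" and "scekxzawuf" share the prefix "scekxz" of length 6; no pair shares a longer one.
Longest shared-prefix length: 6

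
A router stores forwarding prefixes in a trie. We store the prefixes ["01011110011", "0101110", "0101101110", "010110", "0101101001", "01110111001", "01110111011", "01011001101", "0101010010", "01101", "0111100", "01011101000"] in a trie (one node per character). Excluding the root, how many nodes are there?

For each word, the new-node count is its length minus the longest prefix already in the trie:
  "01011110011" → 11 new (0, 1, 0, 1, 1, 1, 1, 0, 0, 1, 1)
  "0101110" → prefix "010111" already present; 1 new (0)
  "0101101110" → prefix "01011" already present; 5 new (0, 1, 1, 1, 0)
  "010110" → prefix "010110" already present; 0 new (none)
  "0101101001" → prefix "0101101" already present; 3 new (0, 0, 1)
  "01110111001" → prefix "01" already present; 9 new (1, 1, 0, 1, 1, 1, 0, 0, 1)
  "01110111011" → prefix "011101110" already present; 2 new (1, 1)
  "01011001101" → prefix "010110" already present; 5 new (0, 1, 1, 0, 1)
  "0101010010" → prefix "0101" already present; 6 new (0, 1, 0, 0, 1, 0)
  "01101" → prefix "011" already present; 2 new (0, 1)
  "0111100" → prefix "0111" already present; 3 new (1, 0, 0)
  "01011101000" → prefix "0101110" already present; 4 new (1, 0, 0, 0)
Total nodes = 11 + 1 + 5 + 0 + 3 + 9 + 2 + 5 + 6 + 2 + 3 + 4 = 51

51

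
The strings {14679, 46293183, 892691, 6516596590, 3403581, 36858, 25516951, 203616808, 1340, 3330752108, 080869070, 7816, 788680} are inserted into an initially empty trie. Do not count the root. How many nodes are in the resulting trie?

For each word, the new-node count is its length minus the longest prefix already in the trie:
  "14679" → 5 new (1, 4, 6, 7, 9)
  "46293183" → 8 new (4, 6, 2, 9, 3, 1, 8, 3)
  "892691" → 6 new (8, 9, 2, 6, 9, 1)
  "6516596590" → 10 new (6, 5, 1, 6, 5, 9, 6, 5, 9, 0)
  "3403581" → 7 new (3, 4, 0, 3, 5, 8, 1)
  "36858" → prefix "3" already present; 4 new (6, 8, 5, 8)
  "25516951" → 8 new (2, 5, 5, 1, 6, 9, 5, 1)
  "203616808" → prefix "2" already present; 8 new (0, 3, 6, 1, 6, 8, 0, 8)
  "1340" → prefix "1" already present; 3 new (3, 4, 0)
  "3330752108" → prefix "3" already present; 9 new (3, 3, 0, 7, 5, 2, 1, 0, 8)
  "080869070" → 9 new (0, 8, 0, 8, 6, 9, 0, 7, 0)
  "7816" → 4 new (7, 8, 1, 6)
  "788680" → prefix "78" already present; 4 new (8, 6, 8, 0)
Total nodes = 5 + 8 + 6 + 10 + 7 + 4 + 8 + 8 + 3 + 9 + 9 + 4 + 4 = 85

85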